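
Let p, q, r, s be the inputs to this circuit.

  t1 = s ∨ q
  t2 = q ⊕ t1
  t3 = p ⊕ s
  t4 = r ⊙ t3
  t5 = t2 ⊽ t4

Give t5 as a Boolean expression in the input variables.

t1 = s ∨ q
t2 = q ⊕ t1 = q ⊕ (s ∨ q)
t3 = p ⊕ s
t4 = r ⊙ t3 = r ⊙ (p ⊕ s)
t5 = t2 ⊽ t4 = (q ⊕ (s ∨ q)) ⊽ (r ⊙ (p ⊕ s))

(q ⊕ (s ∨ q)) ⊽ (r ⊙ (p ⊕ s))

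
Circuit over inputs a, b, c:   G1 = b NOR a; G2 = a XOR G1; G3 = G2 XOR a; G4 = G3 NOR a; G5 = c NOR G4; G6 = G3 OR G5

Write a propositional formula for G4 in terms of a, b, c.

((a XOR (b NOR a)) XOR a) NOR a

G1 = b NOR a
G2 = a XOR G1 = a XOR (b NOR a)
G3 = G2 XOR a = (a XOR (b NOR a)) XOR a
G4 = G3 NOR a = ((a XOR (b NOR a)) XOR a) NOR a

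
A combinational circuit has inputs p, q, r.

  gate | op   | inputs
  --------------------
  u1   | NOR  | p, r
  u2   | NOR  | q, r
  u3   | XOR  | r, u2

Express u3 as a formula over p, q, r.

u2 = q NOR r
u3 = r XOR u2 = r XOR (q NOR r)

r XOR (q NOR r)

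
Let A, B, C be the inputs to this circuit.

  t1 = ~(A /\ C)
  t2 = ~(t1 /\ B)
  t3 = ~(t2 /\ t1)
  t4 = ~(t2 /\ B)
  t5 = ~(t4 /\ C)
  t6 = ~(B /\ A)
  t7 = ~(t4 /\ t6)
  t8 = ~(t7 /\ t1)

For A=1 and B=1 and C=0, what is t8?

0

t1 = ~(1 /\ 0) = 1
t2 = ~(1 /\ 1) = 0
t4 = ~(0 /\ 1) = 1
t6 = ~(1 /\ 1) = 0
t7 = ~(1 /\ 0) = 1
t8 = ~(1 /\ 1) = 0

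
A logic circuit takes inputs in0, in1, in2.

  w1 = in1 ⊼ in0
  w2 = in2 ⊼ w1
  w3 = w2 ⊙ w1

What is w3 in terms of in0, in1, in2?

w1 = in1 ⊼ in0
w2 = in2 ⊼ w1 = in2 ⊼ (in1 ⊼ in0)
w3 = w2 ⊙ w1 = (in2 ⊼ (in1 ⊼ in0)) ⊙ (in1 ⊼ in0)

(in2 ⊼ (in1 ⊼ in0)) ⊙ (in1 ⊼ in0)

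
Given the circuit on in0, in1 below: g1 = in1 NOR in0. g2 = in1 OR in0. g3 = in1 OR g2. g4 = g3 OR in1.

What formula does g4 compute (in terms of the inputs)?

(in1 OR (in1 OR in0)) OR in1

g2 = in1 OR in0
g3 = in1 OR g2 = in1 OR (in1 OR in0)
g4 = g3 OR in1 = (in1 OR (in1 OR in0)) OR in1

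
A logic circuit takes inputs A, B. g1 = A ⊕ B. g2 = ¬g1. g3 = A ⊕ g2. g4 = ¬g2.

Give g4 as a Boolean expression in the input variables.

g1 = A ⊕ B
g2 = ¬g1 = ¬(A ⊕ B)
g4 = ¬g2 = ¬¬(A ⊕ B)

¬¬(A ⊕ B)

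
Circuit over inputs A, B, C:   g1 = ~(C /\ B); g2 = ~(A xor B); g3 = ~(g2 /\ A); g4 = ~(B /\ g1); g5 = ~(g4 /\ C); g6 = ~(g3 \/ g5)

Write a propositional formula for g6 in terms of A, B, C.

g1 = ~(C /\ B)
g2 = ~(A xor B)
g3 = ~(g2 /\ A) = ~((~(A xor B)) /\ A)
g4 = ~(B /\ g1) = ~(B /\ (~(C /\ B)))
g5 = ~(g4 /\ C) = ~((~(B /\ (~(C /\ B)))) /\ C)
g6 = ~(g3 \/ g5) = ~((~((~(A xor B)) /\ A)) \/ (~((~(B /\ (~(C /\ B)))) /\ C)))

~((~((~(A xor B)) /\ A)) \/ (~((~(B /\ (~(C /\ B)))) /\ C)))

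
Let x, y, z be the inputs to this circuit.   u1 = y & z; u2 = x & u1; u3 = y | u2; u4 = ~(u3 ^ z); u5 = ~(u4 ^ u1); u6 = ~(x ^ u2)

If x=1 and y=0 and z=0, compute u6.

0

u1 = 0 & 0 = 0
u2 = 1 & 0 = 0
u6 = ~(1 ^ 0) = 0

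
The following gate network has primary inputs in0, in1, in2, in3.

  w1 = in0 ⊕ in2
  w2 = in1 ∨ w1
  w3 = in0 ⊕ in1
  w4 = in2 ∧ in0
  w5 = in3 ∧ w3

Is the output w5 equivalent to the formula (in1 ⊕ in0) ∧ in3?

Yes

w3 = in0 ⊕ in1
w5 = in3 ∧ w3 = in3 ∧ (in0 ⊕ in1)
At in0=0, in1=0, in2=0, in3=0: circuit gives 0, formula gives 0.
At in0=0, in1=1, in2=0, in3=1: circuit gives 1, formula gives 1.
Agrees on all 16 inputs.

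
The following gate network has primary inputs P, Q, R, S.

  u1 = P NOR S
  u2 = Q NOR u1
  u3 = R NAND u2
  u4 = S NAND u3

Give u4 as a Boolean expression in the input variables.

u1 = P NOR S
u2 = Q NOR u1 = Q NOR (P NOR S)
u3 = R NAND u2 = R NAND (Q NOR (P NOR S))
u4 = S NAND u3 = S NAND (R NAND (Q NOR (P NOR S)))

S NAND (R NAND (Q NOR (P NOR S)))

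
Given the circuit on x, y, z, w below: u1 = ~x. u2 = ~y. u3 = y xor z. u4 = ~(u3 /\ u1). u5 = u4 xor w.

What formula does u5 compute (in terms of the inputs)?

(~((y xor z) /\ ~x)) xor w

u1 = ~x
u3 = y xor z
u4 = ~(u3 /\ u1) = ~((y xor z) /\ ~x)
u5 = u4 xor w = (~((y xor z) /\ ~x)) xor w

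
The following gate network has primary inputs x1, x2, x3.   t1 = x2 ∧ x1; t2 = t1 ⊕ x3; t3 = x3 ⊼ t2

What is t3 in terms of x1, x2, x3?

x3 ⊼ ((x2 ∧ x1) ⊕ x3)

t1 = x2 ∧ x1
t2 = t1 ⊕ x3 = (x2 ∧ x1) ⊕ x3
t3 = x3 ⊼ t2 = x3 ⊼ ((x2 ∧ x1) ⊕ x3)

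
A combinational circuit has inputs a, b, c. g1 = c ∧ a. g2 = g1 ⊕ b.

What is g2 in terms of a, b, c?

g1 = c ∧ a
g2 = g1 ⊕ b = (c ∧ a) ⊕ b

(c ∧ a) ⊕ b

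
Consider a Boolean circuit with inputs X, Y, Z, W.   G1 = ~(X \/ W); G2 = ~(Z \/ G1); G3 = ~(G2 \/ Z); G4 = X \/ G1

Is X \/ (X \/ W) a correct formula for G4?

No

G1 = ~(X \/ W)
G4 = X \/ G1 = X \/ (~(X \/ W))
At X=0, Y=0, Z=0, W=0: circuit gives 1, formula gives 0.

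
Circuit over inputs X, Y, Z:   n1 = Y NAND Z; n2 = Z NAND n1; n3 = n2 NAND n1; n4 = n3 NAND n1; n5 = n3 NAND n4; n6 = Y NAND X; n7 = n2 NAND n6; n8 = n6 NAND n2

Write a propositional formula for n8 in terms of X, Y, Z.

(Y NAND X) NAND (Z NAND (Y NAND Z))

n1 = Y NAND Z
n2 = Z NAND n1 = Z NAND (Y NAND Z)
n6 = Y NAND X
n8 = n6 NAND n2 = (Y NAND X) NAND (Z NAND (Y NAND Z))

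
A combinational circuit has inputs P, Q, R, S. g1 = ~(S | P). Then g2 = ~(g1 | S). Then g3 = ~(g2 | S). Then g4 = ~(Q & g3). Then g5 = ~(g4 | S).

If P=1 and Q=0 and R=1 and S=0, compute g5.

0

g1 = ~(0 | 1) = 0
g2 = ~(0 | 0) = 1
g3 = ~(1 | 0) = 0
g4 = ~(0 & 0) = 1
g5 = ~(1 | 0) = 0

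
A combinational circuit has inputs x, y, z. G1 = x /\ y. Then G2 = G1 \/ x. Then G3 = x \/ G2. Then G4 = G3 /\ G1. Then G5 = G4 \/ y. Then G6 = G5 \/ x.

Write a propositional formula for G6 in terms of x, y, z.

(((x \/ ((x /\ y) \/ x)) /\ (x /\ y)) \/ y) \/ x

G1 = x /\ y
G2 = G1 \/ x = (x /\ y) \/ x
G3 = x \/ G2 = x \/ ((x /\ y) \/ x)
G4 = G3 /\ G1 = (x \/ ((x /\ y) \/ x)) /\ (x /\ y)
G5 = G4 \/ y = ((x \/ ((x /\ y) \/ x)) /\ (x /\ y)) \/ y
G6 = G5 \/ x = (((x \/ ((x /\ y) \/ x)) /\ (x /\ y)) \/ y) \/ x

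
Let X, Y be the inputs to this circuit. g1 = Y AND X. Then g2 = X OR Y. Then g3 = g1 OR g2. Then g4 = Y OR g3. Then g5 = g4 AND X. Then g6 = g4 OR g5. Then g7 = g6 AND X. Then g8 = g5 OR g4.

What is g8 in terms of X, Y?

((Y OR ((Y AND X) OR (X OR Y))) AND X) OR (Y OR ((Y AND X) OR (X OR Y)))

g1 = Y AND X
g2 = X OR Y
g3 = g1 OR g2 = (Y AND X) OR (X OR Y)
g4 = Y OR g3 = Y OR ((Y AND X) OR (X OR Y))
g5 = g4 AND X = (Y OR ((Y AND X) OR (X OR Y))) AND X
g8 = g5 OR g4 = ((Y OR ((Y AND X) OR (X OR Y))) AND X) OR (Y OR ((Y AND X) OR (X OR Y)))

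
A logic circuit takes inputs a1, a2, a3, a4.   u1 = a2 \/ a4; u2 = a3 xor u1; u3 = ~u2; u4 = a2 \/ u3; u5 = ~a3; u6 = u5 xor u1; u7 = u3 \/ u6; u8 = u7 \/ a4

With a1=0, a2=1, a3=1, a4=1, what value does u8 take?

1

u1 = 1 \/ 1 = 1
u2 = 1 xor 1 = 0
u3 = ~0 = 1
u5 = ~1 = 0
u6 = 0 xor 1 = 1
u7 = 1 \/ 1 = 1
u8 = 1 \/ 1 = 1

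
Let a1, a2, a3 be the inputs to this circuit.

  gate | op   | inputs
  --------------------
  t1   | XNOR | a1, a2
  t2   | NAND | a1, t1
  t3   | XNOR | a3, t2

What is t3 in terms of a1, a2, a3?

a3 XNOR (a1 NAND (a1 XNOR a2))

t1 = a1 XNOR a2
t2 = a1 NAND t1 = a1 NAND (a1 XNOR a2)
t3 = a3 XNOR t2 = a3 XNOR (a1 NAND (a1 XNOR a2))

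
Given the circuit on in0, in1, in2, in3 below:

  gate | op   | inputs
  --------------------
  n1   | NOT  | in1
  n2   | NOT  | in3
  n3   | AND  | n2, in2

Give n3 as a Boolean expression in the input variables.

n2 = NOT in3
n3 = n2 AND in2 = NOT in3 AND in2

NOT in3 AND in2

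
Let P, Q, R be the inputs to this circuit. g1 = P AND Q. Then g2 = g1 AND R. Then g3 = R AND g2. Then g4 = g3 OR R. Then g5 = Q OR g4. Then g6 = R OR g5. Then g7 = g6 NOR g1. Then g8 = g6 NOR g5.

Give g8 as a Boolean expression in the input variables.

(R OR (Q OR ((R AND ((P AND Q) AND R)) OR R))) NOR (Q OR ((R AND ((P AND Q) AND R)) OR R))

g1 = P AND Q
g2 = g1 AND R = (P AND Q) AND R
g3 = R AND g2 = R AND ((P AND Q) AND R)
g4 = g3 OR R = (R AND ((P AND Q) AND R)) OR R
g5 = Q OR g4 = Q OR ((R AND ((P AND Q) AND R)) OR R)
g6 = R OR g5 = R OR (Q OR ((R AND ((P AND Q) AND R)) OR R))
g8 = g6 NOR g5 = (R OR (Q OR ((R AND ((P AND Q) AND R)) OR R))) NOR (Q OR ((R AND ((P AND Q) AND R)) OR R))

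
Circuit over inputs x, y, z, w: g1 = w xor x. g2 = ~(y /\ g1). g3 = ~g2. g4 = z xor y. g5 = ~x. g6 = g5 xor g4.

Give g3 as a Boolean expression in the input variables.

~(~(y /\ (w xor x)))

g1 = w xor x
g2 = ~(y /\ g1) = ~(y /\ (w xor x))
g3 = ~g2 = ~(~(y /\ (w xor x)))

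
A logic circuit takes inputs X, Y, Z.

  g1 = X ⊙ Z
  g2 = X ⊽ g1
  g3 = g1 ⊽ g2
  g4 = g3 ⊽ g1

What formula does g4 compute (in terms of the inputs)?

((X ⊙ Z) ⊽ (X ⊽ (X ⊙ Z))) ⊽ (X ⊙ Z)

g1 = X ⊙ Z
g2 = X ⊽ g1 = X ⊽ (X ⊙ Z)
g3 = g1 ⊽ g2 = (X ⊙ Z) ⊽ (X ⊽ (X ⊙ Z))
g4 = g3 ⊽ g1 = ((X ⊙ Z) ⊽ (X ⊽ (X ⊙ Z))) ⊽ (X ⊙ Z)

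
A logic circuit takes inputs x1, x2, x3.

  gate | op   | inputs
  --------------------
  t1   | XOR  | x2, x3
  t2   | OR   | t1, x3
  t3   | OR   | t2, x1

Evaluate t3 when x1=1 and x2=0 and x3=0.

1

t1 = 0 XOR 0 = 0
t2 = 0 OR 0 = 0
t3 = 0 OR 1 = 1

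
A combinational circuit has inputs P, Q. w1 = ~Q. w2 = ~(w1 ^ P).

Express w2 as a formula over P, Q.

w1 = ~Q
w2 = ~(w1 ^ P) = ~(~Q ^ P)

~(~Q ^ P)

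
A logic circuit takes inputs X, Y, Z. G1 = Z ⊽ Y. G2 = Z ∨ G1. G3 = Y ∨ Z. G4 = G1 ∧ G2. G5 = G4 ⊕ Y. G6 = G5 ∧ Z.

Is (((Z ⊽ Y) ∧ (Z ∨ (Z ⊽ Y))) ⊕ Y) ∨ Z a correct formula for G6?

G1 = Z ⊽ Y
G2 = Z ∨ G1 = Z ∨ (Z ⊽ Y)
G4 = G1 ∧ G2 = (Z ⊽ Y) ∧ (Z ∨ (Z ⊽ Y))
G5 = G4 ⊕ Y = ((Z ⊽ Y) ∧ (Z ∨ (Z ⊽ Y))) ⊕ Y
G6 = G5 ∧ Z = (((Z ⊽ Y) ∧ (Z ∨ (Z ⊽ Y))) ⊕ Y) ∧ Z
At X=0, Y=0, Z=0: circuit gives 0, formula gives 1.

No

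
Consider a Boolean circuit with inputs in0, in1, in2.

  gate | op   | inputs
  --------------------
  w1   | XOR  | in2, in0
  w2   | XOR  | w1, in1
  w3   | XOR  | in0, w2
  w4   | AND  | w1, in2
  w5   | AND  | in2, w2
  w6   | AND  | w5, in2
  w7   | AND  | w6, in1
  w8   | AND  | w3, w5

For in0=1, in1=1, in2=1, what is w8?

w1 = 1 XOR 1 = 0
w2 = 0 XOR 1 = 1
w3 = 1 XOR 1 = 0
w5 = 1 AND 1 = 1
w8 = 0 AND 1 = 0

0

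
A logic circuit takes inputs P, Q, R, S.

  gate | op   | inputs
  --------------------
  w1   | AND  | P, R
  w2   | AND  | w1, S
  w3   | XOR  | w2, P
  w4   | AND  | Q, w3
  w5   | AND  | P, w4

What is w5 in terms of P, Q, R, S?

P AND (Q AND (((P AND R) AND S) XOR P))

w1 = P AND R
w2 = w1 AND S = (P AND R) AND S
w3 = w2 XOR P = ((P AND R) AND S) XOR P
w4 = Q AND w3 = Q AND (((P AND R) AND S) XOR P)
w5 = P AND w4 = P AND (Q AND (((P AND R) AND S) XOR P))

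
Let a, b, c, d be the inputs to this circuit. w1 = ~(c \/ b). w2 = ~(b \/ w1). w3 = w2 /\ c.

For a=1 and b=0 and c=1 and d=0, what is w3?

1

w1 = ~(1 \/ 0) = 0
w2 = ~(0 \/ 0) = 1
w3 = 1 /\ 1 = 1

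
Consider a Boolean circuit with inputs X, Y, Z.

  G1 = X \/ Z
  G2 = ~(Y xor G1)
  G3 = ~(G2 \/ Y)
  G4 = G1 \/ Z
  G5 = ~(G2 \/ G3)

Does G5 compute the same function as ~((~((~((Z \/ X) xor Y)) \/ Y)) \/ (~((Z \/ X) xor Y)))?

Yes

G1 = X \/ Z
G2 = ~(Y xor G1) = ~(Y xor (X \/ Z))
G3 = ~(G2 \/ Y) = ~((~(Y xor (X \/ Z))) \/ Y)
G5 = ~(G2 \/ G3) = ~((~(Y xor (X \/ Z))) \/ (~((~(Y xor (X \/ Z))) \/ Y)))
At X=0, Y=0, Z=0: circuit gives 0, formula gives 0.
At X=0, Y=1, Z=0: circuit gives 1, formula gives 1.
Agrees on all 8 inputs.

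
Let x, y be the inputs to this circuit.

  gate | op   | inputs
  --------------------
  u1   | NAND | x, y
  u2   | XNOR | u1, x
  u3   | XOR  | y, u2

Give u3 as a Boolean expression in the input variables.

y XOR ((x NAND y) XNOR x)

u1 = x NAND y
u2 = u1 XNOR x = (x NAND y) XNOR x
u3 = y XOR u2 = y XOR ((x NAND y) XNOR x)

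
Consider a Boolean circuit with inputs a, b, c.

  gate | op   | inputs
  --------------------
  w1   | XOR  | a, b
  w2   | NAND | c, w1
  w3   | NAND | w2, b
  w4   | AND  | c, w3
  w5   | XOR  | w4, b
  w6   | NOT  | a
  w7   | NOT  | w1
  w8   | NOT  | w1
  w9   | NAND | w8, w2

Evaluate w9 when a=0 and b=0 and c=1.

w1 = 0 XOR 0 = 0
w2 = 1 NAND 0 = 1
w8 = NOT 0 = 1
w9 = 1 NAND 1 = 0

0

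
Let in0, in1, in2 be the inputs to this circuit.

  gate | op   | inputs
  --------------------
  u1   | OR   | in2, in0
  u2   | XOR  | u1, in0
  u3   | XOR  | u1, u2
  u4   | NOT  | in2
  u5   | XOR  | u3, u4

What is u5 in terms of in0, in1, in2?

((in2 OR in0) XOR ((in2 OR in0) XOR in0)) XOR NOT in2

u1 = in2 OR in0
u2 = u1 XOR in0 = (in2 OR in0) XOR in0
u3 = u1 XOR u2 = (in2 OR in0) XOR ((in2 OR in0) XOR in0)
u4 = NOT in2
u5 = u3 XOR u4 = ((in2 OR in0) XOR ((in2 OR in0) XOR in0)) XOR NOT in2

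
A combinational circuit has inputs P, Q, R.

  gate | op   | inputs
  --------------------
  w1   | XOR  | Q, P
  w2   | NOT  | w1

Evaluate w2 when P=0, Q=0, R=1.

1

w1 = 0 XOR 0 = 0
w2 = NOT 0 = 1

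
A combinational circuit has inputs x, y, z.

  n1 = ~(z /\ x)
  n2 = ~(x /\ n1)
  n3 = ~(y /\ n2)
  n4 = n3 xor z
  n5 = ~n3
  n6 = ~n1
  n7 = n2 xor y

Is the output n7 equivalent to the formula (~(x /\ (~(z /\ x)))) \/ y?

n1 = ~(z /\ x)
n2 = ~(x /\ n1) = ~(x /\ (~(z /\ x)))
n7 = n2 xor y = (~(x /\ (~(z /\ x)))) xor y
At x=0, y=1, z=0: circuit gives 0, formula gives 1.

No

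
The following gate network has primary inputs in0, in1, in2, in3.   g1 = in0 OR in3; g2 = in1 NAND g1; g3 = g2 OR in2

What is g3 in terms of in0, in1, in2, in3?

g1 = in0 OR in3
g2 = in1 NAND g1 = in1 NAND (in0 OR in3)
g3 = g2 OR in2 = (in1 NAND (in0 OR in3)) OR in2

(in1 NAND (in0 OR in3)) OR in2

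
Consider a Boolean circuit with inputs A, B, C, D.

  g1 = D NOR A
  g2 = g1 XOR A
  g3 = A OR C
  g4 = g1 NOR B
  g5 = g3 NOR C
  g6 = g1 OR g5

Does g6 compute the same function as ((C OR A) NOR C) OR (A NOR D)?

g1 = D NOR A
g3 = A OR C
g5 = g3 NOR C = (A OR C) NOR C
g6 = g1 OR g5 = (D NOR A) OR ((A OR C) NOR C)
At A=0, B=0, C=1, D=1: circuit gives 0, formula gives 0.
At A=0, B=0, C=0, D=0: circuit gives 1, formula gives 1.
Agrees on all 16 inputs.

Yes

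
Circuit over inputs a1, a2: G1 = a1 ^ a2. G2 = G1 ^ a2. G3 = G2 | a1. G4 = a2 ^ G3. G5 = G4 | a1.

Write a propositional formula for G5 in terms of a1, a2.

(a2 ^ (((a1 ^ a2) ^ a2) | a1)) | a1

G1 = a1 ^ a2
G2 = G1 ^ a2 = (a1 ^ a2) ^ a2
G3 = G2 | a1 = ((a1 ^ a2) ^ a2) | a1
G4 = a2 ^ G3 = a2 ^ (((a1 ^ a2) ^ a2) | a1)
G5 = G4 | a1 = (a2 ^ (((a1 ^ a2) ^ a2) | a1)) | a1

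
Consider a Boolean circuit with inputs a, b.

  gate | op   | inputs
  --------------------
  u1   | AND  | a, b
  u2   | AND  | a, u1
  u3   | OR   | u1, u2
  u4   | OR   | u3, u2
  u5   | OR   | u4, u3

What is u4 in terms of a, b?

((a AND b) OR (a AND (a AND b))) OR (a AND (a AND b))

u1 = a AND b
u2 = a AND u1 = a AND (a AND b)
u3 = u1 OR u2 = (a AND b) OR (a AND (a AND b))
u4 = u3 OR u2 = ((a AND b) OR (a AND (a AND b))) OR (a AND (a AND b))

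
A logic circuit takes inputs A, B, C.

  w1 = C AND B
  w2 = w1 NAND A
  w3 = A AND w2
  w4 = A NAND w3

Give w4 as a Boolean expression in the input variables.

A NAND (A AND ((C AND B) NAND A))

w1 = C AND B
w2 = w1 NAND A = (C AND B) NAND A
w3 = A AND w2 = A AND ((C AND B) NAND A)
w4 = A NAND w3 = A NAND (A AND ((C AND B) NAND A))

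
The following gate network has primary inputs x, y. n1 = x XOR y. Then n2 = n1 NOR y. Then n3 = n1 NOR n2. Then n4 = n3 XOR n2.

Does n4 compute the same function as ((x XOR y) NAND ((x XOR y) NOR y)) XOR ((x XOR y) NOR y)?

No

n1 = x XOR y
n2 = n1 NOR y = (x XOR y) NOR y
n3 = n1 NOR n2 = (x XOR y) NOR ((x XOR y) NOR y)
n4 = n3 XOR n2 = ((x XOR y) NOR ((x XOR y) NOR y)) XOR ((x XOR y) NOR y)
At x=0, y=0: circuit gives 1, formula gives 0.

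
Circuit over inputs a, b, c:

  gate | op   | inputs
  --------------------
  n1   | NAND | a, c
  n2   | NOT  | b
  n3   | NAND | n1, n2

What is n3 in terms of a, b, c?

(a NAND c) NAND NOT b

n1 = a NAND c
n2 = NOT b
n3 = n1 NAND n2 = (a NAND c) NAND NOT b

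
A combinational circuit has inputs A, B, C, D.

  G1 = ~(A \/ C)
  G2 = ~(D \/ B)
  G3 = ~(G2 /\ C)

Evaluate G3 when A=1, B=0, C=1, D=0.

0

G2 = ~(0 \/ 0) = 1
G3 = ~(1 /\ 1) = 0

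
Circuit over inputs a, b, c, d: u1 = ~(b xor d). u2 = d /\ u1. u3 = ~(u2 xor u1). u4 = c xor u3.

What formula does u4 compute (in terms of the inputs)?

u1 = ~(b xor d)
u2 = d /\ u1 = d /\ (~(b xor d))
u3 = ~(u2 xor u1) = ~((d /\ (~(b xor d))) xor (~(b xor d)))
u4 = c xor u3 = c xor (~((d /\ (~(b xor d))) xor (~(b xor d))))

c xor (~((d /\ (~(b xor d))) xor (~(b xor d))))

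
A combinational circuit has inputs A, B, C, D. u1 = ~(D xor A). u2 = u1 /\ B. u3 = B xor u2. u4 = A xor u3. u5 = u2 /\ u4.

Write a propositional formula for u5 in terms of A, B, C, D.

((~(D xor A)) /\ B) /\ (A xor (B xor ((~(D xor A)) /\ B)))

u1 = ~(D xor A)
u2 = u1 /\ B = (~(D xor A)) /\ B
u3 = B xor u2 = B xor ((~(D xor A)) /\ B)
u4 = A xor u3 = A xor (B xor ((~(D xor A)) /\ B))
u5 = u2 /\ u4 = ((~(D xor A)) /\ B) /\ (A xor (B xor ((~(D xor A)) /\ B)))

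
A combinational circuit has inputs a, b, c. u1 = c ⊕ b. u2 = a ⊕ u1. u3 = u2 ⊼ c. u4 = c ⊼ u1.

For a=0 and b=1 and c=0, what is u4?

1

u1 = 0 ⊕ 1 = 1
u4 = 0 ⊼ 1 = 1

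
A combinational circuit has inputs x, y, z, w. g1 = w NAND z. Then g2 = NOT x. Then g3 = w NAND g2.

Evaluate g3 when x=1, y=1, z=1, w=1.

1

g2 = NOT 1 = 0
g3 = 1 NAND 0 = 1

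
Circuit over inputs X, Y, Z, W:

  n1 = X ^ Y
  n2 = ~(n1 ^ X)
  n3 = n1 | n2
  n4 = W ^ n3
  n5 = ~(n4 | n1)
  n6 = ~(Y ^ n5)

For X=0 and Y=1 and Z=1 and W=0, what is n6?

n1 = 0 ^ 1 = 1
n2 = ~(1 ^ 0) = 0
n3 = 1 | 0 = 1
n4 = 0 ^ 1 = 1
n5 = ~(1 | 1) = 0
n6 = ~(1 ^ 0) = 0

0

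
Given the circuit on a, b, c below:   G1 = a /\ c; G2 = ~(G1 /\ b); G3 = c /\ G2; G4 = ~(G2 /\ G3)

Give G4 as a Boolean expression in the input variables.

G1 = a /\ c
G2 = ~(G1 /\ b) = ~((a /\ c) /\ b)
G3 = c /\ G2 = c /\ (~((a /\ c) /\ b))
G4 = ~(G2 /\ G3) = ~((~((a /\ c) /\ b)) /\ (c /\ (~((a /\ c) /\ b))))

~((~((a /\ c) /\ b)) /\ (c /\ (~((a /\ c) /\ b))))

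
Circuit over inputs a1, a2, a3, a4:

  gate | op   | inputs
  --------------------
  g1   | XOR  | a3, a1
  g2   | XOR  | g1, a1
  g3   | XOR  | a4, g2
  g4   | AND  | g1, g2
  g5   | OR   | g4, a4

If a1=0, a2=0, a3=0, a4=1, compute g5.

1

g1 = 0 XOR 0 = 0
g2 = 0 XOR 0 = 0
g4 = 0 AND 0 = 0
g5 = 0 OR 1 = 1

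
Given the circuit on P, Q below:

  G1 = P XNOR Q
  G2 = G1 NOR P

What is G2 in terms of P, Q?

(P XNOR Q) NOR P

G1 = P XNOR Q
G2 = G1 NOR P = (P XNOR Q) NOR P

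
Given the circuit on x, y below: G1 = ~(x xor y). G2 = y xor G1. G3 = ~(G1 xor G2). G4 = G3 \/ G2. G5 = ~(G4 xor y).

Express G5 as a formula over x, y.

~(((~((~(x xor y)) xor (y xor (~(x xor y))))) \/ (y xor (~(x xor y)))) xor y)

G1 = ~(x xor y)
G2 = y xor G1 = y xor (~(x xor y))
G3 = ~(G1 xor G2) = ~((~(x xor y)) xor (y xor (~(x xor y))))
G4 = G3 \/ G2 = (~((~(x xor y)) xor (y xor (~(x xor y))))) \/ (y xor (~(x xor y)))
G5 = ~(G4 xor y) = ~(((~((~(x xor y)) xor (y xor (~(x xor y))))) \/ (y xor (~(x xor y)))) xor y)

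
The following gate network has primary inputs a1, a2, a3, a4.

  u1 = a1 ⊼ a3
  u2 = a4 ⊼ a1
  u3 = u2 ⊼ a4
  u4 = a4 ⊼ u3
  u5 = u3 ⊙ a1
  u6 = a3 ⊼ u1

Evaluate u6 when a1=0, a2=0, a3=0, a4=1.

1

u1 = 0 ⊼ 0 = 1
u6 = 0 ⊼ 1 = 1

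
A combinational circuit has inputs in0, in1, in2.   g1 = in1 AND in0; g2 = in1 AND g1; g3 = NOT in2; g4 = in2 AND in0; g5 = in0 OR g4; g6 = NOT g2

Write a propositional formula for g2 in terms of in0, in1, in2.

g1 = in1 AND in0
g2 = in1 AND g1 = in1 AND (in1 AND in0)

in1 AND (in1 AND in0)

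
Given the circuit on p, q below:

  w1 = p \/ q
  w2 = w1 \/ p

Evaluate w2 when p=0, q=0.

w1 = 0 \/ 0 = 0
w2 = 0 \/ 0 = 0

0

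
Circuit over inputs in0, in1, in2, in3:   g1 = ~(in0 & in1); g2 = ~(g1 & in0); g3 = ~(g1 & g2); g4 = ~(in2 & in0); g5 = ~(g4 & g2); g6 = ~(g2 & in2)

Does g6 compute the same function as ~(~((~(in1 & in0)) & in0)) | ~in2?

g1 = ~(in0 & in1)
g2 = ~(g1 & in0) = ~((~(in0 & in1)) & in0)
g6 = ~(g2 & in2) = ~((~((~(in0 & in1)) & in0)) & in2)
At in0=0, in1=0, in2=1, in3=0: circuit gives 0, formula gives 0.
At in0=0, in1=0, in2=0, in3=0: circuit gives 1, formula gives 1.
Agrees on all 16 inputs.

Yes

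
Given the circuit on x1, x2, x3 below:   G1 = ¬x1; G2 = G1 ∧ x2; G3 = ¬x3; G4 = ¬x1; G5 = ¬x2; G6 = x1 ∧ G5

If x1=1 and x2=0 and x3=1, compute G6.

1

G5 = ¬0 = 1
G6 = 1 ∧ 1 = 1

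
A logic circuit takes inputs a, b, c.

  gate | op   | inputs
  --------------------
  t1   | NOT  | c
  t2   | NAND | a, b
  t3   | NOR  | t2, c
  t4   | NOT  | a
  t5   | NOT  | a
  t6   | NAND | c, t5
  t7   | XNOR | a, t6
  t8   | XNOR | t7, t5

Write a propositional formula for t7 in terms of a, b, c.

t5 = NOT a
t6 = c NAND t5 = c NAND NOT a
t7 = a XNOR t6 = a XNOR (c NAND NOT a)

a XNOR (c NAND NOT a)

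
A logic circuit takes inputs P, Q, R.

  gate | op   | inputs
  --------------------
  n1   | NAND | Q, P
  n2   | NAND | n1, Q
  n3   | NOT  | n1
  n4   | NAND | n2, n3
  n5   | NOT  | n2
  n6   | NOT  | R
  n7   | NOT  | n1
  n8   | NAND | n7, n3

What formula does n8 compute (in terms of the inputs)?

NOT (Q NAND P) NAND NOT (Q NAND P)

n1 = Q NAND P
n3 = NOT n1 = NOT (Q NAND P)
n7 = NOT n1 = NOT (Q NAND P)
n8 = n7 NAND n3 = NOT (Q NAND P) NAND NOT (Q NAND P)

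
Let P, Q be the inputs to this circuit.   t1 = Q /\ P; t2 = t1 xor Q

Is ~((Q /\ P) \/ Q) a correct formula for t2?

No

t1 = Q /\ P
t2 = t1 xor Q = (Q /\ P) xor Q
At P=0, Q=0: circuit gives 0, formula gives 1.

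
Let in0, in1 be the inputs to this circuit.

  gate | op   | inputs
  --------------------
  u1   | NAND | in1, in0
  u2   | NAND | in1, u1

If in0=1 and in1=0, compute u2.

u1 = 0 NAND 1 = 1
u2 = 0 NAND 1 = 1

1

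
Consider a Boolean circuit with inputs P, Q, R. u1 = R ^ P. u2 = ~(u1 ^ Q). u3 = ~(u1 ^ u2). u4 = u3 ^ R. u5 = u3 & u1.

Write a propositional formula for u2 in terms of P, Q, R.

u1 = R ^ P
u2 = ~(u1 ^ Q) = ~((R ^ P) ^ Q)

~((R ^ P) ^ Q)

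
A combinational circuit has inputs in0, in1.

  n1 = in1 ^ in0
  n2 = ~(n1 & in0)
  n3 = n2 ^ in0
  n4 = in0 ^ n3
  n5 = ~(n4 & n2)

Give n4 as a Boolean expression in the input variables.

n1 = in1 ^ in0
n2 = ~(n1 & in0) = ~((in1 ^ in0) & in0)
n3 = n2 ^ in0 = (~((in1 ^ in0) & in0)) ^ in0
n4 = in0 ^ n3 = in0 ^ ((~((in1 ^ in0) & in0)) ^ in0)

in0 ^ ((~((in1 ^ in0) & in0)) ^ in0)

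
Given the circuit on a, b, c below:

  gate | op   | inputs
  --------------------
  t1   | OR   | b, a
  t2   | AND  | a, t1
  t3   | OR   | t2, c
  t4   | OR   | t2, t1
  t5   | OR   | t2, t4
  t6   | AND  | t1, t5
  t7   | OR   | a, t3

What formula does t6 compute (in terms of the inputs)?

t1 = b OR a
t2 = a AND t1 = a AND (b OR a)
t4 = t2 OR t1 = (a AND (b OR a)) OR (b OR a)
t5 = t2 OR t4 = (a AND (b OR a)) OR ((a AND (b OR a)) OR (b OR a))
t6 = t1 AND t5 = (b OR a) AND ((a AND (b OR a)) OR ((a AND (b OR a)) OR (b OR a)))

(b OR a) AND ((a AND (b OR a)) OR ((a AND (b OR a)) OR (b OR a)))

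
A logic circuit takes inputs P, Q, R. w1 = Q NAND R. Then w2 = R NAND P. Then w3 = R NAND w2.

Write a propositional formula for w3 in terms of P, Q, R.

R NAND (R NAND P)

w2 = R NAND P
w3 = R NAND w2 = R NAND (R NAND P)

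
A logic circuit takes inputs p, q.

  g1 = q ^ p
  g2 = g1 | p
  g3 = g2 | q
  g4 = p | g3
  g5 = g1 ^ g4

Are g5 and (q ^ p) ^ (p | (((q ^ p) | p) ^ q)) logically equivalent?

No

g1 = q ^ p
g2 = g1 | p = (q ^ p) | p
g3 = g2 | q = ((q ^ p) | p) | q
g4 = p | g3 = p | (((q ^ p) | p) | q)
g5 = g1 ^ g4 = (q ^ p) ^ (p | (((q ^ p) | p) | q))
At p=0, q=1: circuit gives 0, formula gives 1.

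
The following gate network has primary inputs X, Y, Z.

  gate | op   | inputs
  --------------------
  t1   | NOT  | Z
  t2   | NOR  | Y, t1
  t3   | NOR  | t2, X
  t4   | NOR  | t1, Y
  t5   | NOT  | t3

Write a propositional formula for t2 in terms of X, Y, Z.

Y NOR NOT Z

t1 = NOT Z
t2 = Y NOR t1 = Y NOR NOT Z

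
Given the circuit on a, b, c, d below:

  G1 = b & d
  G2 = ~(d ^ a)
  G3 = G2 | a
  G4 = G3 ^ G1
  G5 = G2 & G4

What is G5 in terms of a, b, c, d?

G1 = b & d
G2 = ~(d ^ a)
G3 = G2 | a = (~(d ^ a)) | a
G4 = G3 ^ G1 = ((~(d ^ a)) | a) ^ (b & d)
G5 = G2 & G4 = (~(d ^ a)) & (((~(d ^ a)) | a) ^ (b & d))

(~(d ^ a)) & (((~(d ^ a)) | a) ^ (b & d))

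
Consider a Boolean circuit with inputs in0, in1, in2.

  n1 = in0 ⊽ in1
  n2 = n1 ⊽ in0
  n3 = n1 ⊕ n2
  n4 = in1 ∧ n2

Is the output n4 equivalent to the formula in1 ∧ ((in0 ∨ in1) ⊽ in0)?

No

n1 = in0 ⊽ in1
n2 = n1 ⊽ in0 = (in0 ⊽ in1) ⊽ in0
n4 = in1 ∧ n2 = in1 ∧ ((in0 ⊽ in1) ⊽ in0)
At in0=0, in1=1, in2=0: circuit gives 1, formula gives 0.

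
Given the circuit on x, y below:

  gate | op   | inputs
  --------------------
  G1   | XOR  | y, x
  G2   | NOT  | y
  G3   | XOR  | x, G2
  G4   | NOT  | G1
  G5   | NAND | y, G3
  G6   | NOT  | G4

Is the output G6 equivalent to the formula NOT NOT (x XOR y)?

G1 = y XOR x
G4 = NOT G1 = NOT (y XOR x)
G6 = NOT G4 = NOT NOT (y XOR x)
At x=0, y=0: circuit gives 0, formula gives 0.
At x=0, y=1: circuit gives 1, formula gives 1.
Agrees on all 4 inputs.

Yes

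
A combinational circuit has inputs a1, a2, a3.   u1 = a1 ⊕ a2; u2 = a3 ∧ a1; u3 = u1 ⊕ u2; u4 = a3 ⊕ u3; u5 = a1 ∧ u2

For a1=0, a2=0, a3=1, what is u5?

u2 = 1 ∧ 0 = 0
u5 = 0 ∧ 0 = 0

0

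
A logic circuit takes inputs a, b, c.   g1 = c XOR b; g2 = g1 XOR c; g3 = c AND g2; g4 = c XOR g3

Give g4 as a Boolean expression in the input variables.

g1 = c XOR b
g2 = g1 XOR c = (c XOR b) XOR c
g3 = c AND g2 = c AND ((c XOR b) XOR c)
g4 = c XOR g3 = c XOR (c AND ((c XOR b) XOR c))

c XOR (c AND ((c XOR b) XOR c))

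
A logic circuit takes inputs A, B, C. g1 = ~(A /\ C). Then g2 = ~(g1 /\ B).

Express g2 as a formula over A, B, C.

~((~(A /\ C)) /\ B)

g1 = ~(A /\ C)
g2 = ~(g1 /\ B) = ~((~(A /\ C)) /\ B)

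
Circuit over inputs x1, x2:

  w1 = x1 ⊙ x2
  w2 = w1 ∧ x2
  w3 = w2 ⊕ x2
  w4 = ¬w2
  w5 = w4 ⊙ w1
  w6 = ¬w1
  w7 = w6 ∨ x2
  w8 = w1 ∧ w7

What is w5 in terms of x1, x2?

w1 = x1 ⊙ x2
w2 = w1 ∧ x2 = (x1 ⊙ x2) ∧ x2
w4 = ¬w2 = ¬((x1 ⊙ x2) ∧ x2)
w5 = w4 ⊙ w1 = ¬((x1 ⊙ x2) ∧ x2) ⊙ (x1 ⊙ x2)

¬((x1 ⊙ x2) ∧ x2) ⊙ (x1 ⊙ x2)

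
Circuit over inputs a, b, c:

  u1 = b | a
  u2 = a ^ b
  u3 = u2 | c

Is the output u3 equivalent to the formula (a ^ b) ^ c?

No

u2 = a ^ b
u3 = u2 | c = (a ^ b) | c
At a=0, b=1, c=1: circuit gives 1, formula gives 0.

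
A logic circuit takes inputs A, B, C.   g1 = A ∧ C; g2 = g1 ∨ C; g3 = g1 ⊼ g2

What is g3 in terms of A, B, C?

g1 = A ∧ C
g2 = g1 ∨ C = (A ∧ C) ∨ C
g3 = g1 ⊼ g2 = (A ∧ C) ⊼ ((A ∧ C) ∨ C)

(A ∧ C) ⊼ ((A ∧ C) ∨ C)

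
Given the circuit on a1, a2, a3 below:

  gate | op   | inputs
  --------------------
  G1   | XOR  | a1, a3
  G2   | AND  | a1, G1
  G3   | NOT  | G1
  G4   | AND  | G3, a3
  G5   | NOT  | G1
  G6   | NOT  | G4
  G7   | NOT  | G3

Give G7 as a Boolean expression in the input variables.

G1 = a1 XOR a3
G3 = NOT G1 = NOT (a1 XOR a3)
G7 = NOT G3 = NOT NOT (a1 XOR a3)

NOT NOT (a1 XOR a3)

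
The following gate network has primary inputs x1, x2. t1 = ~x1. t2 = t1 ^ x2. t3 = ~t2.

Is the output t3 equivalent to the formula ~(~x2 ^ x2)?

t1 = ~x1
t2 = t1 ^ x2 = ~x1 ^ x2
t3 = ~t2 = ~(~x1 ^ x2)
At x1=0, x2=1: circuit gives 1, formula gives 0.

No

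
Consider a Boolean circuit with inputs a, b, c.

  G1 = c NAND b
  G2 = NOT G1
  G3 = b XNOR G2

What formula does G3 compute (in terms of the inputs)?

G1 = c NAND b
G2 = NOT G1 = NOT (c NAND b)
G3 = b XNOR G2 = b XNOR NOT (c NAND b)

b XNOR NOT (c NAND b)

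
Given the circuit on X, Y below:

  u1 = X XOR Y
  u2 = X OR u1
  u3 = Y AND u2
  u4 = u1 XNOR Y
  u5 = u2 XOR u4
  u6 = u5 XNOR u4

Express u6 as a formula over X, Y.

u1 = X XOR Y
u2 = X OR u1 = X OR (X XOR Y)
u4 = u1 XNOR Y = (X XOR Y) XNOR Y
u5 = u2 XOR u4 = (X OR (X XOR Y)) XOR ((X XOR Y) XNOR Y)
u6 = u5 XNOR u4 = ((X OR (X XOR Y)) XOR ((X XOR Y) XNOR Y)) XNOR ((X XOR Y) XNOR Y)

((X OR (X XOR Y)) XOR ((X XOR Y) XNOR Y)) XNOR ((X XOR Y) XNOR Y)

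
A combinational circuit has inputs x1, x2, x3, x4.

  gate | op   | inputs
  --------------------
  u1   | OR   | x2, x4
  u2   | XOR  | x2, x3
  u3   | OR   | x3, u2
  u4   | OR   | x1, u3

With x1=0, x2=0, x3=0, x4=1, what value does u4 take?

0

u2 = 0 XOR 0 = 0
u3 = 0 OR 0 = 0
u4 = 0 OR 0 = 0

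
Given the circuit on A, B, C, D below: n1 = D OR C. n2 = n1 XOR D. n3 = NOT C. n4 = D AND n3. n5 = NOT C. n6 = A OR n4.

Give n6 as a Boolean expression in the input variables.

A OR (D AND NOT C)

n3 = NOT C
n4 = D AND n3 = D AND NOT C
n6 = A OR n4 = A OR (D AND NOT C)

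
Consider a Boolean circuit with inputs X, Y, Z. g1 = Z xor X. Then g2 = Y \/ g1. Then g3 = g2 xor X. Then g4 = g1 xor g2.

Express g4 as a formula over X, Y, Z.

g1 = Z xor X
g2 = Y \/ g1 = Y \/ (Z xor X)
g4 = g1 xor g2 = (Z xor X) xor (Y \/ (Z xor X))

(Z xor X) xor (Y \/ (Z xor X))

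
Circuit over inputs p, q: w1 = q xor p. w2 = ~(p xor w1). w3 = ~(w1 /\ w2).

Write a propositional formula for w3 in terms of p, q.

w1 = q xor p
w2 = ~(p xor w1) = ~(p xor (q xor p))
w3 = ~(w1 /\ w2) = ~((q xor p) /\ (~(p xor (q xor p))))

~((q xor p) /\ (~(p xor (q xor p))))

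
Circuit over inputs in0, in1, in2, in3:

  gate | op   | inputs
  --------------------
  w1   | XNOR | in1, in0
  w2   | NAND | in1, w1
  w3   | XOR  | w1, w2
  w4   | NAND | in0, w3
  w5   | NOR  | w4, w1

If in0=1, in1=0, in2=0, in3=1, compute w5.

1

w1 = 0 XNOR 1 = 0
w2 = 0 NAND 0 = 1
w3 = 0 XOR 1 = 1
w4 = 1 NAND 1 = 0
w5 = 0 NOR 0 = 1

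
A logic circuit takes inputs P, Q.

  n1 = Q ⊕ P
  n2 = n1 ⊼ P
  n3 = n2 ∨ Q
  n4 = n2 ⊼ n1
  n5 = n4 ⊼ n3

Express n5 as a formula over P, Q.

n1 = Q ⊕ P
n2 = n1 ⊼ P = (Q ⊕ P) ⊼ P
n3 = n2 ∨ Q = ((Q ⊕ P) ⊼ P) ∨ Q
n4 = n2 ⊼ n1 = ((Q ⊕ P) ⊼ P) ⊼ (Q ⊕ P)
n5 = n4 ⊼ n3 = (((Q ⊕ P) ⊼ P) ⊼ (Q ⊕ P)) ⊼ (((Q ⊕ P) ⊼ P) ∨ Q)

(((Q ⊕ P) ⊼ P) ⊼ (Q ⊕ P)) ⊼ (((Q ⊕ P) ⊼ P) ∨ Q)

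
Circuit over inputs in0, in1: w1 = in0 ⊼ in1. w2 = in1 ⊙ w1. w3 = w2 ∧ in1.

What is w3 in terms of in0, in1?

w1 = in0 ⊼ in1
w2 = in1 ⊙ w1 = in1 ⊙ (in0 ⊼ in1)
w3 = w2 ∧ in1 = (in1 ⊙ (in0 ⊼ in1)) ∧ in1

(in1 ⊙ (in0 ⊼ in1)) ∧ in1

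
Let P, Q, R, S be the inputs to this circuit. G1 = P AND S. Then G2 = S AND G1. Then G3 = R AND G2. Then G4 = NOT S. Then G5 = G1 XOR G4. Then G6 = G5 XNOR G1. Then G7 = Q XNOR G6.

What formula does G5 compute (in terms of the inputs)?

(P AND S) XOR NOT S

G1 = P AND S
G4 = NOT S
G5 = G1 XOR G4 = (P AND S) XOR NOT S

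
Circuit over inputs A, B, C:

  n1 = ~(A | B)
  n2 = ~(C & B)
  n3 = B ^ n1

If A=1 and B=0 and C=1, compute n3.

0

n1 = ~(1 | 0) = 0
n3 = 0 ^ 0 = 0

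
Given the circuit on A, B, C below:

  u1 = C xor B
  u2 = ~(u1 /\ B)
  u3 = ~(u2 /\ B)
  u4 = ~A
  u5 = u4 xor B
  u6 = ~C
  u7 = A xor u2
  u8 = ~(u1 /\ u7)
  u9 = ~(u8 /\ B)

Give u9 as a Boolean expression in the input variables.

u1 = C xor B
u2 = ~(u1 /\ B) = ~((C xor B) /\ B)
u7 = A xor u2 = A xor (~((C xor B) /\ B))
u8 = ~(u1 /\ u7) = ~((C xor B) /\ (A xor (~((C xor B) /\ B))))
u9 = ~(u8 /\ B) = ~((~((C xor B) /\ (A xor (~((C xor B) /\ B))))) /\ B)

~((~((C xor B) /\ (A xor (~((C xor B) /\ B))))) /\ B)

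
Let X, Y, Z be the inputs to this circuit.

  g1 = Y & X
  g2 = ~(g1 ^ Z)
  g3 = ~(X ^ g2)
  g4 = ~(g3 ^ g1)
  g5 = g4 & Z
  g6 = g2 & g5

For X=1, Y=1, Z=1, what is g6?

g1 = 1 & 1 = 1
g2 = ~(1 ^ 1) = 1
g3 = ~(1 ^ 1) = 1
g4 = ~(1 ^ 1) = 1
g5 = 1 & 1 = 1
g6 = 1 & 1 = 1

1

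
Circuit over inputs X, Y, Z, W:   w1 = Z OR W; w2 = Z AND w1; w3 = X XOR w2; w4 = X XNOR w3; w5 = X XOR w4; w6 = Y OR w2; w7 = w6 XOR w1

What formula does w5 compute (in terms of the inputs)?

w1 = Z OR W
w2 = Z AND w1 = Z AND (Z OR W)
w3 = X XOR w2 = X XOR (Z AND (Z OR W))
w4 = X XNOR w3 = X XNOR (X XOR (Z AND (Z OR W)))
w5 = X XOR w4 = X XOR (X XNOR (X XOR (Z AND (Z OR W))))

X XOR (X XNOR (X XOR (Z AND (Z OR W))))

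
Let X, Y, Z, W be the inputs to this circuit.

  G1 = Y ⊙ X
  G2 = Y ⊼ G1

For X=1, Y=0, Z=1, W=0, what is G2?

1

G1 = 0 ⊙ 1 = 0
G2 = 0 ⊼ 0 = 1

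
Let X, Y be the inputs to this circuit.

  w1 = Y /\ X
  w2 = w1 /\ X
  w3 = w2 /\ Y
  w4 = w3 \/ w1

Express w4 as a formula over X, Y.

w1 = Y /\ X
w2 = w1 /\ X = (Y /\ X) /\ X
w3 = w2 /\ Y = ((Y /\ X) /\ X) /\ Y
w4 = w3 \/ w1 = (((Y /\ X) /\ X) /\ Y) \/ (Y /\ X)

(((Y /\ X) /\ X) /\ Y) \/ (Y /\ X)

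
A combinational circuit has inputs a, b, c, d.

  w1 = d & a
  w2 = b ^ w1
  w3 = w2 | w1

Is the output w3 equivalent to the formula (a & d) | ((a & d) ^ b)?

Yes

w1 = d & a
w2 = b ^ w1 = b ^ (d & a)
w3 = w2 | w1 = (b ^ (d & a)) | (d & a)
At a=0, b=0, c=0, d=0: circuit gives 0, formula gives 0.
At a=0, b=1, c=0, d=0: circuit gives 1, formula gives 1.
Agrees on all 16 inputs.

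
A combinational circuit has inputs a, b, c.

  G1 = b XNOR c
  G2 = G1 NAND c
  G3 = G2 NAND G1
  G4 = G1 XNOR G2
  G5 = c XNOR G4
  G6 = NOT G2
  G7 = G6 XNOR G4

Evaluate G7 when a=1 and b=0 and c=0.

0

G1 = 0 XNOR 0 = 1
G2 = 1 NAND 0 = 1
G4 = 1 XNOR 1 = 1
G6 = NOT 1 = 0
G7 = 0 XNOR 1 = 0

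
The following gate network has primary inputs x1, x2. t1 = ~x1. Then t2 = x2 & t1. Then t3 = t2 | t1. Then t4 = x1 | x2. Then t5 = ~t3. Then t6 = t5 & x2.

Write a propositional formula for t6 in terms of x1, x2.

t1 = ~x1
t2 = x2 & t1 = x2 & ~x1
t3 = t2 | t1 = (x2 & ~x1) | ~x1
t5 = ~t3 = ~((x2 & ~x1) | ~x1)
t6 = t5 & x2 = ~((x2 & ~x1) | ~x1) & x2

~((x2 & ~x1) | ~x1) & x2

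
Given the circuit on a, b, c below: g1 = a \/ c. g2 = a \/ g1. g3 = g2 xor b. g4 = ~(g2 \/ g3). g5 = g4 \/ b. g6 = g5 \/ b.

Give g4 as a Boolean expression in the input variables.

~((a \/ (a \/ c)) \/ ((a \/ (a \/ c)) xor b))

g1 = a \/ c
g2 = a \/ g1 = a \/ (a \/ c)
g3 = g2 xor b = (a \/ (a \/ c)) xor b
g4 = ~(g2 \/ g3) = ~((a \/ (a \/ c)) \/ ((a \/ (a \/ c)) xor b))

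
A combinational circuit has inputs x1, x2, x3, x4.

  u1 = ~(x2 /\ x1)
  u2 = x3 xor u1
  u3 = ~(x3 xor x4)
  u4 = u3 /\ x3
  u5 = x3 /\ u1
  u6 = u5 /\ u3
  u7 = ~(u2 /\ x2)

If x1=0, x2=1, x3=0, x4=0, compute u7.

0

u1 = ~(1 /\ 0) = 1
u2 = 0 xor 1 = 1
u7 = ~(1 /\ 1) = 0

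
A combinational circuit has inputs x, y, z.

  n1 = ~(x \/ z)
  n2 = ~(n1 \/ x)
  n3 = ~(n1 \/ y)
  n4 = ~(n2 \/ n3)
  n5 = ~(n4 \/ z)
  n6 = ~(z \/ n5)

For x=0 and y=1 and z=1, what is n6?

0

n1 = ~(0 \/ 1) = 0
n2 = ~(0 \/ 0) = 1
n3 = ~(0 \/ 1) = 0
n4 = ~(1 \/ 0) = 0
n5 = ~(0 \/ 1) = 0
n6 = ~(1 \/ 0) = 0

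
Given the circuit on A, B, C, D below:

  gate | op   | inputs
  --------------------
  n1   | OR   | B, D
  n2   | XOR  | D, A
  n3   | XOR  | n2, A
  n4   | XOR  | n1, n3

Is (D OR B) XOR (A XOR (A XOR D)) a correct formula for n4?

n1 = B OR D
n2 = D XOR A
n3 = n2 XOR A = (D XOR A) XOR A
n4 = n1 XOR n3 = (B OR D) XOR ((D XOR A) XOR A)
At A=0, B=0, C=0, D=0: circuit gives 0, formula gives 0.
At A=0, B=1, C=0, D=0: circuit gives 1, formula gives 1.
Agrees on all 16 inputs.

Yes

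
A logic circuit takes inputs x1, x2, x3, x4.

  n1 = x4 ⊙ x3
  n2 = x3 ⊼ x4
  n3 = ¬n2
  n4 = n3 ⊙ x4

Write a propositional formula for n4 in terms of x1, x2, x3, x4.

¬(x3 ⊼ x4) ⊙ x4

n2 = x3 ⊼ x4
n3 = ¬n2 = ¬(x3 ⊼ x4)
n4 = n3 ⊙ x4 = ¬(x3 ⊼ x4) ⊙ x4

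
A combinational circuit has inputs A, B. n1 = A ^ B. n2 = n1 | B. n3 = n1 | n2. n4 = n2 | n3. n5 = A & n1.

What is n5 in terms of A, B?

A & (A ^ B)

n1 = A ^ B
n5 = A & n1 = A & (A ^ B)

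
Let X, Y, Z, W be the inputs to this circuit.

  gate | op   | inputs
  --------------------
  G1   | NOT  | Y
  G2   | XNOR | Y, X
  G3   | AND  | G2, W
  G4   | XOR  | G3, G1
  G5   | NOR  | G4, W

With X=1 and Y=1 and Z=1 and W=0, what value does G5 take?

G1 = NOT 1 = 0
G2 = 1 XNOR 1 = 1
G3 = 1 AND 0 = 0
G4 = 0 XOR 0 = 0
G5 = 0 NOR 0 = 1

1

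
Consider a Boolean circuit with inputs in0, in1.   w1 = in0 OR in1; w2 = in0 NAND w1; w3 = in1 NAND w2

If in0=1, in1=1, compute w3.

1

w1 = 1 OR 1 = 1
w2 = 1 NAND 1 = 0
w3 = 1 NAND 0 = 1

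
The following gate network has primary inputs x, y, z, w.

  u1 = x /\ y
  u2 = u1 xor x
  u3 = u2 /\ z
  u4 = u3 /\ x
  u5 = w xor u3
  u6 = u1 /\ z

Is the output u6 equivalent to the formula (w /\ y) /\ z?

u1 = x /\ y
u6 = u1 /\ z = (x /\ y) /\ z
At x=0, y=1, z=1, w=1: circuit gives 0, formula gives 1.

No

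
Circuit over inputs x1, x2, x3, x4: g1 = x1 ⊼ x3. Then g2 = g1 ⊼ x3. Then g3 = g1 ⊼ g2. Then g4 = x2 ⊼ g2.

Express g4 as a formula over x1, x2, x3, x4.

g1 = x1 ⊼ x3
g2 = g1 ⊼ x3 = (x1 ⊼ x3) ⊼ x3
g4 = x2 ⊼ g2 = x2 ⊼ ((x1 ⊼ x3) ⊼ x3)

x2 ⊼ ((x1 ⊼ x3) ⊼ x3)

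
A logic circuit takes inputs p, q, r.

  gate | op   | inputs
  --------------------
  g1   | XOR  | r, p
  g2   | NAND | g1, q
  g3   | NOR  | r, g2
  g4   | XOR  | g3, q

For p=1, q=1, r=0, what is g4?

g1 = 0 XOR 1 = 1
g2 = 1 NAND 1 = 0
g3 = 0 NOR 0 = 1
g4 = 1 XOR 1 = 0

0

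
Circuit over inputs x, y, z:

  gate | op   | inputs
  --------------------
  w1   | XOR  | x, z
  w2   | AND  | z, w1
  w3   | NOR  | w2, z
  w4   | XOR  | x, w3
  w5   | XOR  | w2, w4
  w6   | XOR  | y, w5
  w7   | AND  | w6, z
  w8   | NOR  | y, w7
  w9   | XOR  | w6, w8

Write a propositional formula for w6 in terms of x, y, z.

y XOR ((z AND (x XOR z)) XOR (x XOR ((z AND (x XOR z)) NOR z)))

w1 = x XOR z
w2 = z AND w1 = z AND (x XOR z)
w3 = w2 NOR z = (z AND (x XOR z)) NOR z
w4 = x XOR w3 = x XOR ((z AND (x XOR z)) NOR z)
w5 = w2 XOR w4 = (z AND (x XOR z)) XOR (x XOR ((z AND (x XOR z)) NOR z))
w6 = y XOR w5 = y XOR ((z AND (x XOR z)) XOR (x XOR ((z AND (x XOR z)) NOR z)))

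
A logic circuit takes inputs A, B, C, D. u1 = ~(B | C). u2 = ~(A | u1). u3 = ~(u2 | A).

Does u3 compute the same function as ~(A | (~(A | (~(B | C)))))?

Yes

u1 = ~(B | C)
u2 = ~(A | u1) = ~(A | (~(B | C)))
u3 = ~(u2 | A) = ~((~(A | (~(B | C)))) | A)
At A=0, B=0, C=1, D=0: circuit gives 0, formula gives 0.
At A=0, B=0, C=0, D=0: circuit gives 1, formula gives 1.
Agrees on all 16 inputs.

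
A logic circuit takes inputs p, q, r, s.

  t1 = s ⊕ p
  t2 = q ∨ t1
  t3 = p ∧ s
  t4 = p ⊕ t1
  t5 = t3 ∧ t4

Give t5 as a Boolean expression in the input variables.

(p ∧ s) ∧ (p ⊕ (s ⊕ p))

t1 = s ⊕ p
t3 = p ∧ s
t4 = p ⊕ t1 = p ⊕ (s ⊕ p)
t5 = t3 ∧ t4 = (p ∧ s) ∧ (p ⊕ (s ⊕ p))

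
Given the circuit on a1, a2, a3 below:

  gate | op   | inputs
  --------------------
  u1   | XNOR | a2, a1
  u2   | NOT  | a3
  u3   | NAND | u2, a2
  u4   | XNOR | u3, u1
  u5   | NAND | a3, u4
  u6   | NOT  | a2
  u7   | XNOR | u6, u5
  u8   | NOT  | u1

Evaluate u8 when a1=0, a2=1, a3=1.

u1 = 1 XNOR 0 = 0
u8 = NOT 0 = 1

1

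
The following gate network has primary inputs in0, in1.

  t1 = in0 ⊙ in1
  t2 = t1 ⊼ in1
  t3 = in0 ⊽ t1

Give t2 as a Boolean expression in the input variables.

(in0 ⊙ in1) ⊼ in1

t1 = in0 ⊙ in1
t2 = t1 ⊼ in1 = (in0 ⊙ in1) ⊼ in1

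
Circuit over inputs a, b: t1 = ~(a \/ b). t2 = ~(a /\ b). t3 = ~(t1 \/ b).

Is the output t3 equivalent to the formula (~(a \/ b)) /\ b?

No

t1 = ~(a \/ b)
t3 = ~(t1 \/ b) = ~((~(a \/ b)) \/ b)
At a=1, b=0: circuit gives 1, formula gives 0.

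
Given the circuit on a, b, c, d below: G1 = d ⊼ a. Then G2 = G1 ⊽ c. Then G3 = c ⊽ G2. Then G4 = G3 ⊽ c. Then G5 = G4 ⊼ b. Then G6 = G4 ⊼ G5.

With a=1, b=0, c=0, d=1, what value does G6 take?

0

G1 = 1 ⊼ 1 = 0
G2 = 0 ⊽ 0 = 1
G3 = 0 ⊽ 1 = 0
G4 = 0 ⊽ 0 = 1
G5 = 1 ⊼ 0 = 1
G6 = 1 ⊼ 1 = 0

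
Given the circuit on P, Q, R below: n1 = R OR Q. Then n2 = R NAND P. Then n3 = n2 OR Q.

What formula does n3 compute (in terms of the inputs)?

n2 = R NAND P
n3 = n2 OR Q = (R NAND P) OR Q

(R NAND P) OR Q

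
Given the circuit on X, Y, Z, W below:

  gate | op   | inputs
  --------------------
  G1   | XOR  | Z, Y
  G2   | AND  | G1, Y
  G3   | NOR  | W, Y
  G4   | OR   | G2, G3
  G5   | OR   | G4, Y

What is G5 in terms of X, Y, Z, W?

(((Z XOR Y) AND Y) OR (W NOR Y)) OR Y

G1 = Z XOR Y
G2 = G1 AND Y = (Z XOR Y) AND Y
G3 = W NOR Y
G4 = G2 OR G3 = ((Z XOR Y) AND Y) OR (W NOR Y)
G5 = G4 OR Y = (((Z XOR Y) AND Y) OR (W NOR Y)) OR Y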